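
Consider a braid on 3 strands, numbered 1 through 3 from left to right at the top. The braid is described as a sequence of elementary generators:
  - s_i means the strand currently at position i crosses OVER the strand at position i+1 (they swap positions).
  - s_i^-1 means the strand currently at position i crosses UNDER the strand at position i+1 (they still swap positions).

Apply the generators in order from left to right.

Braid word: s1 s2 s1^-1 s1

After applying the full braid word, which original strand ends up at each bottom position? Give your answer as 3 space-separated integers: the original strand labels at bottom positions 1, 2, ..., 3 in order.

Gen 1 (s1): strand 1 crosses over strand 2. Perm now: [2 1 3]
Gen 2 (s2): strand 1 crosses over strand 3. Perm now: [2 3 1]
Gen 3 (s1^-1): strand 2 crosses under strand 3. Perm now: [3 2 1]
Gen 4 (s1): strand 3 crosses over strand 2. Perm now: [2 3 1]

Answer: 2 3 1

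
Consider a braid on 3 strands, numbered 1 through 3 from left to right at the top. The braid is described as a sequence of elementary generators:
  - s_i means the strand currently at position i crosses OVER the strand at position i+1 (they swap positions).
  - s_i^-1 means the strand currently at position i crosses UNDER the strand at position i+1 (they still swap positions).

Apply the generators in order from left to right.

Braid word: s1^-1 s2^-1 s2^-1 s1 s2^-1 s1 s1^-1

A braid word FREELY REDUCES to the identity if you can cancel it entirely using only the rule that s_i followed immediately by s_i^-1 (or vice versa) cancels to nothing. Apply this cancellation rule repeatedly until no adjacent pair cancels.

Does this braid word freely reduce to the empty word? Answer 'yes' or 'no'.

Gen 1 (s1^-1): push. Stack: [s1^-1]
Gen 2 (s2^-1): push. Stack: [s1^-1 s2^-1]
Gen 3 (s2^-1): push. Stack: [s1^-1 s2^-1 s2^-1]
Gen 4 (s1): push. Stack: [s1^-1 s2^-1 s2^-1 s1]
Gen 5 (s2^-1): push. Stack: [s1^-1 s2^-1 s2^-1 s1 s2^-1]
Gen 6 (s1): push. Stack: [s1^-1 s2^-1 s2^-1 s1 s2^-1 s1]
Gen 7 (s1^-1): cancels prior s1. Stack: [s1^-1 s2^-1 s2^-1 s1 s2^-1]
Reduced word: s1^-1 s2^-1 s2^-1 s1 s2^-1

Answer: no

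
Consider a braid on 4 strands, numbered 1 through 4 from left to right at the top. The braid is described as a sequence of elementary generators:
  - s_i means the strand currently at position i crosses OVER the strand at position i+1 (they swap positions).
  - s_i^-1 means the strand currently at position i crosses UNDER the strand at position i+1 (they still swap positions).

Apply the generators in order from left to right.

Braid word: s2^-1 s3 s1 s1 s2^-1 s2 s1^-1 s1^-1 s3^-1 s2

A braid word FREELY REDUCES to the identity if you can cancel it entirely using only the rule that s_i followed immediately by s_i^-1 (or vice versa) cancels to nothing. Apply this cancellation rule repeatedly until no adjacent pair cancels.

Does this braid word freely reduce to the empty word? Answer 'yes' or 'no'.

Gen 1 (s2^-1): push. Stack: [s2^-1]
Gen 2 (s3): push. Stack: [s2^-1 s3]
Gen 3 (s1): push. Stack: [s2^-1 s3 s1]
Gen 4 (s1): push. Stack: [s2^-1 s3 s1 s1]
Gen 5 (s2^-1): push. Stack: [s2^-1 s3 s1 s1 s2^-1]
Gen 6 (s2): cancels prior s2^-1. Stack: [s2^-1 s3 s1 s1]
Gen 7 (s1^-1): cancels prior s1. Stack: [s2^-1 s3 s1]
Gen 8 (s1^-1): cancels prior s1. Stack: [s2^-1 s3]
Gen 9 (s3^-1): cancels prior s3. Stack: [s2^-1]
Gen 10 (s2): cancels prior s2^-1. Stack: []
Reduced word: (empty)

Answer: yes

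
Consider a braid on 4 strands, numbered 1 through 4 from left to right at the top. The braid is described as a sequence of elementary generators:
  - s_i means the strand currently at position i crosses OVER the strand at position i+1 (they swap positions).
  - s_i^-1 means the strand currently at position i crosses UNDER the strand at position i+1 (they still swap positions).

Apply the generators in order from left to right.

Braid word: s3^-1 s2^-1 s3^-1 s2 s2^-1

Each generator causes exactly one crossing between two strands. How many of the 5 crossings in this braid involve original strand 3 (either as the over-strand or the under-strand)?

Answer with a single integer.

Gen 1: crossing 3x4. Involves strand 3? yes. Count so far: 1
Gen 2: crossing 2x4. Involves strand 3? no. Count so far: 1
Gen 3: crossing 2x3. Involves strand 3? yes. Count so far: 2
Gen 4: crossing 4x3. Involves strand 3? yes. Count so far: 3
Gen 5: crossing 3x4. Involves strand 3? yes. Count so far: 4

Answer: 4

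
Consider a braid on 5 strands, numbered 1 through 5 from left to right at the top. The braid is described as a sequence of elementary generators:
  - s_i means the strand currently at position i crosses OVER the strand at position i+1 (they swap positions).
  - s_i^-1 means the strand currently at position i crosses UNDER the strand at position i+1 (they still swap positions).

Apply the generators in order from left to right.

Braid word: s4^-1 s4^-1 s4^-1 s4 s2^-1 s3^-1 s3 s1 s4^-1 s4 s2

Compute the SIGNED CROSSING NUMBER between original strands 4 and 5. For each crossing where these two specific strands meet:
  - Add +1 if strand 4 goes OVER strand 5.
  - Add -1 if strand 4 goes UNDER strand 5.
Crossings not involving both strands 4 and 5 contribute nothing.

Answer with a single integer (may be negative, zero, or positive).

Answer: -4

Derivation:
Gen 1: 4 under 5. Both 4&5? yes. Contrib: -1. Sum: -1
Gen 2: 5 under 4. Both 4&5? yes. Contrib: +1. Sum: 0
Gen 3: 4 under 5. Both 4&5? yes. Contrib: -1. Sum: -1
Gen 4: 5 over 4. Both 4&5? yes. Contrib: -1. Sum: -2
Gen 5: crossing 2x3. Both 4&5? no. Sum: -2
Gen 6: crossing 2x4. Both 4&5? no. Sum: -2
Gen 7: crossing 4x2. Both 4&5? no. Sum: -2
Gen 8: crossing 1x3. Both 4&5? no. Sum: -2
Gen 9: 4 under 5. Both 4&5? yes. Contrib: -1. Sum: -3
Gen 10: 5 over 4. Both 4&5? yes. Contrib: -1. Sum: -4
Gen 11: crossing 1x2. Both 4&5? no. Sum: -4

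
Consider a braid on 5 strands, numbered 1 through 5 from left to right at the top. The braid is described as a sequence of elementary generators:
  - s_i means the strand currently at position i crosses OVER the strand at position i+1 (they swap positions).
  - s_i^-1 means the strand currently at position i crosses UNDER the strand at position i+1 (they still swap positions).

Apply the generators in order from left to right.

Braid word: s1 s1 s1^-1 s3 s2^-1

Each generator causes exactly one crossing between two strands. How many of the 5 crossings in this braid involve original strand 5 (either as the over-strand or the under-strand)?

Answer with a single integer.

Answer: 0

Derivation:
Gen 1: crossing 1x2. Involves strand 5? no. Count so far: 0
Gen 2: crossing 2x1. Involves strand 5? no. Count so far: 0
Gen 3: crossing 1x2. Involves strand 5? no. Count so far: 0
Gen 4: crossing 3x4. Involves strand 5? no. Count so far: 0
Gen 5: crossing 1x4. Involves strand 5? no. Count so far: 0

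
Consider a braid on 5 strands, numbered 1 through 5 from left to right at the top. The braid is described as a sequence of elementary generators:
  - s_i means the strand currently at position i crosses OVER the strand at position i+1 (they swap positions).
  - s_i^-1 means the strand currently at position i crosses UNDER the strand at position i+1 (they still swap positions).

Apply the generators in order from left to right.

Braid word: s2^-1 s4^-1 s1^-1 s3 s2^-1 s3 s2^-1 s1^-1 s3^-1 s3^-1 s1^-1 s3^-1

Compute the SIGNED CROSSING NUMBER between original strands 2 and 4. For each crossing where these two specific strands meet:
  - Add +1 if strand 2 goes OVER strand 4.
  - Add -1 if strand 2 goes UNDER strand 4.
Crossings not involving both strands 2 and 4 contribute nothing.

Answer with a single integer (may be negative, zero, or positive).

Answer: 0

Derivation:
Gen 1: crossing 2x3. Both 2&4? no. Sum: 0
Gen 2: crossing 4x5. Both 2&4? no. Sum: 0
Gen 3: crossing 1x3. Both 2&4? no. Sum: 0
Gen 4: crossing 2x5. Both 2&4? no. Sum: 0
Gen 5: crossing 1x5. Both 2&4? no. Sum: 0
Gen 6: crossing 1x2. Both 2&4? no. Sum: 0
Gen 7: crossing 5x2. Both 2&4? no. Sum: 0
Gen 8: crossing 3x2. Both 2&4? no. Sum: 0
Gen 9: crossing 5x1. Both 2&4? no. Sum: 0
Gen 10: crossing 1x5. Both 2&4? no. Sum: 0
Gen 11: crossing 2x3. Both 2&4? no. Sum: 0
Gen 12: crossing 5x1. Both 2&4? no. Sum: 0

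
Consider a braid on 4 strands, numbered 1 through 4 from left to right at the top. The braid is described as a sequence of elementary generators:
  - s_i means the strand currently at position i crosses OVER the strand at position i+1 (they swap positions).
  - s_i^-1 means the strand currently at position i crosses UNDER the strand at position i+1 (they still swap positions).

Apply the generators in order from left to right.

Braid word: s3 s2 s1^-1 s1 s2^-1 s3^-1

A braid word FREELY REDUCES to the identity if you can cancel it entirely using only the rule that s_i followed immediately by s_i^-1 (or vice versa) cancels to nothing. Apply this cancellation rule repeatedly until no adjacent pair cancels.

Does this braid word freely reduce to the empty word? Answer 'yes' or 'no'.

Gen 1 (s3): push. Stack: [s3]
Gen 2 (s2): push. Stack: [s3 s2]
Gen 3 (s1^-1): push. Stack: [s3 s2 s1^-1]
Gen 4 (s1): cancels prior s1^-1. Stack: [s3 s2]
Gen 5 (s2^-1): cancels prior s2. Stack: [s3]
Gen 6 (s3^-1): cancels prior s3. Stack: []
Reduced word: (empty)

Answer: yes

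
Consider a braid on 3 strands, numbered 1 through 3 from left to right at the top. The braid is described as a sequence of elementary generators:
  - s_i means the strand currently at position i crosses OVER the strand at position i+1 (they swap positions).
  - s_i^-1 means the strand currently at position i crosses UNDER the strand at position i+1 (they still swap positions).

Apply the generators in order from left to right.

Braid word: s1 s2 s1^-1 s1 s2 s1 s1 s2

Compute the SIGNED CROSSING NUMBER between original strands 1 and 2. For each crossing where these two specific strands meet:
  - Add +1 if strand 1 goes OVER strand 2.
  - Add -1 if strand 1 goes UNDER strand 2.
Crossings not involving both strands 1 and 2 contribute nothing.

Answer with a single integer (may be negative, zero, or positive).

Gen 1: 1 over 2. Both 1&2? yes. Contrib: +1. Sum: 1
Gen 2: crossing 1x3. Both 1&2? no. Sum: 1
Gen 3: crossing 2x3. Both 1&2? no. Sum: 1
Gen 4: crossing 3x2. Both 1&2? no. Sum: 1
Gen 5: crossing 3x1. Both 1&2? no. Sum: 1
Gen 6: 2 over 1. Both 1&2? yes. Contrib: -1. Sum: 0
Gen 7: 1 over 2. Both 1&2? yes. Contrib: +1. Sum: 1
Gen 8: crossing 1x3. Both 1&2? no. Sum: 1

Answer: 1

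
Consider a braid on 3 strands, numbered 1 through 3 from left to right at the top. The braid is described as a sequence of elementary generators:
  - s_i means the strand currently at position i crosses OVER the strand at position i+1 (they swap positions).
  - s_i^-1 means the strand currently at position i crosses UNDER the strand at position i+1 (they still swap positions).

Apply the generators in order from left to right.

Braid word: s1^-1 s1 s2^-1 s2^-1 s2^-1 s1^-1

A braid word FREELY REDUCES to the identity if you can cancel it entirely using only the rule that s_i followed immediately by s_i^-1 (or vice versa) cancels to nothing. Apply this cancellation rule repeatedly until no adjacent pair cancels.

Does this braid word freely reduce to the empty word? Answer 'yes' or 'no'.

Gen 1 (s1^-1): push. Stack: [s1^-1]
Gen 2 (s1): cancels prior s1^-1. Stack: []
Gen 3 (s2^-1): push. Stack: [s2^-1]
Gen 4 (s2^-1): push. Stack: [s2^-1 s2^-1]
Gen 5 (s2^-1): push. Stack: [s2^-1 s2^-1 s2^-1]
Gen 6 (s1^-1): push. Stack: [s2^-1 s2^-1 s2^-1 s1^-1]
Reduced word: s2^-1 s2^-1 s2^-1 s1^-1

Answer: no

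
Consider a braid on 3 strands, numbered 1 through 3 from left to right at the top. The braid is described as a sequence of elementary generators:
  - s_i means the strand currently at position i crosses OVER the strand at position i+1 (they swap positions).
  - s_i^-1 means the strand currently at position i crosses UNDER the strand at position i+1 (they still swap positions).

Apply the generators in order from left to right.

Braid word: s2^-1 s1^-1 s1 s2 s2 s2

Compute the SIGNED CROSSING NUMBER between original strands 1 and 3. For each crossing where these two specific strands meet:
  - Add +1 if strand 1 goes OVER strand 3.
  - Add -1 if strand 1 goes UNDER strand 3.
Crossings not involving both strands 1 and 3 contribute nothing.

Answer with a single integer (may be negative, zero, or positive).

Gen 1: crossing 2x3. Both 1&3? no. Sum: 0
Gen 2: 1 under 3. Both 1&3? yes. Contrib: -1. Sum: -1
Gen 3: 3 over 1. Both 1&3? yes. Contrib: -1. Sum: -2
Gen 4: crossing 3x2. Both 1&3? no. Sum: -2
Gen 5: crossing 2x3. Both 1&3? no. Sum: -2
Gen 6: crossing 3x2. Both 1&3? no. Sum: -2

Answer: -2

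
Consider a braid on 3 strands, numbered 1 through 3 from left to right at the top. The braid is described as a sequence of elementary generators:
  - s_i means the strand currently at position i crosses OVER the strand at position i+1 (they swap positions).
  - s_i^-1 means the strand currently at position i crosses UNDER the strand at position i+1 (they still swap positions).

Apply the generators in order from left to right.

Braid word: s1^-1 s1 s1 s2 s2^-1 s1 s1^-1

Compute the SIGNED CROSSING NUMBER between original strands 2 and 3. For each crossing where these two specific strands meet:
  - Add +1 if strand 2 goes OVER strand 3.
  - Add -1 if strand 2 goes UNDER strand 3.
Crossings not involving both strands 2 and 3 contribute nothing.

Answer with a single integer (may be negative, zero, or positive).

Answer: 0

Derivation:
Gen 1: crossing 1x2. Both 2&3? no. Sum: 0
Gen 2: crossing 2x1. Both 2&3? no. Sum: 0
Gen 3: crossing 1x2. Both 2&3? no. Sum: 0
Gen 4: crossing 1x3. Both 2&3? no. Sum: 0
Gen 5: crossing 3x1. Both 2&3? no. Sum: 0
Gen 6: crossing 2x1. Both 2&3? no. Sum: 0
Gen 7: crossing 1x2. Both 2&3? no. Sum: 0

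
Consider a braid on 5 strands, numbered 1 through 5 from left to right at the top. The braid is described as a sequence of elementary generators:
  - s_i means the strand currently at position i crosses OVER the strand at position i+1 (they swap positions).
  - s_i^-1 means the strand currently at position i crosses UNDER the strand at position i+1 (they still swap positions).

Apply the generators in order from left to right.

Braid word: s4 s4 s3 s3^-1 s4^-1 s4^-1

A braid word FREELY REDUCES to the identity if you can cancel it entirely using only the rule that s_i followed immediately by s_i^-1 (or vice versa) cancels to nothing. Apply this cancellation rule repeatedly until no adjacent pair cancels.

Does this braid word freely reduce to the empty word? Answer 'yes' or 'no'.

Answer: yes

Derivation:
Gen 1 (s4): push. Stack: [s4]
Gen 2 (s4): push. Stack: [s4 s4]
Gen 3 (s3): push. Stack: [s4 s4 s3]
Gen 4 (s3^-1): cancels prior s3. Stack: [s4 s4]
Gen 5 (s4^-1): cancels prior s4. Stack: [s4]
Gen 6 (s4^-1): cancels prior s4. Stack: []
Reduced word: (empty)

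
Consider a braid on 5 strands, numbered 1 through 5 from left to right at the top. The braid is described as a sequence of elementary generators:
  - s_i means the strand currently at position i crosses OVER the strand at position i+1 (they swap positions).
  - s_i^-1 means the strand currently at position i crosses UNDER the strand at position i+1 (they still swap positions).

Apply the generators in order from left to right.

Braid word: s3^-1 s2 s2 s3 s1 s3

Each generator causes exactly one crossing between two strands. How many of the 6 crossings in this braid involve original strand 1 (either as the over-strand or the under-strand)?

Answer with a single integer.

Gen 1: crossing 3x4. Involves strand 1? no. Count so far: 0
Gen 2: crossing 2x4. Involves strand 1? no. Count so far: 0
Gen 3: crossing 4x2. Involves strand 1? no. Count so far: 0
Gen 4: crossing 4x3. Involves strand 1? no. Count so far: 0
Gen 5: crossing 1x2. Involves strand 1? yes. Count so far: 1
Gen 6: crossing 3x4. Involves strand 1? no. Count so far: 1

Answer: 1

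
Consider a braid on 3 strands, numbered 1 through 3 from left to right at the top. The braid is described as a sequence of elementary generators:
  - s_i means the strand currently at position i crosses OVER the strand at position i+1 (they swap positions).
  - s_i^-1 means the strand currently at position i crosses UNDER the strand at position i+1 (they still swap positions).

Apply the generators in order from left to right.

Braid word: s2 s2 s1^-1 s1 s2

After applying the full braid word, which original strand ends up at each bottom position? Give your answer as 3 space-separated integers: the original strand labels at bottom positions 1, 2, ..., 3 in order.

Answer: 1 3 2

Derivation:
Gen 1 (s2): strand 2 crosses over strand 3. Perm now: [1 3 2]
Gen 2 (s2): strand 3 crosses over strand 2. Perm now: [1 2 3]
Gen 3 (s1^-1): strand 1 crosses under strand 2. Perm now: [2 1 3]
Gen 4 (s1): strand 2 crosses over strand 1. Perm now: [1 2 3]
Gen 5 (s2): strand 2 crosses over strand 3. Perm now: [1 3 2]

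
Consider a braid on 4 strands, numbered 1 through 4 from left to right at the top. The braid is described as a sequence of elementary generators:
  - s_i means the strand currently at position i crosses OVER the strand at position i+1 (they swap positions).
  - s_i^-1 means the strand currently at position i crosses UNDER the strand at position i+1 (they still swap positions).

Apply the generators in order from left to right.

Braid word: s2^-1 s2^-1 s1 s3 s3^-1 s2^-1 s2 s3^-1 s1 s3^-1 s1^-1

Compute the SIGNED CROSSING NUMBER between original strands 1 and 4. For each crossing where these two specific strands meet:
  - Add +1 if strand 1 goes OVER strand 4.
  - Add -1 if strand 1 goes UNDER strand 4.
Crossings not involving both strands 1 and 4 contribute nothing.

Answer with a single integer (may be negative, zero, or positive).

Gen 1: crossing 2x3. Both 1&4? no. Sum: 0
Gen 2: crossing 3x2. Both 1&4? no. Sum: 0
Gen 3: crossing 1x2. Both 1&4? no. Sum: 0
Gen 4: crossing 3x4. Both 1&4? no. Sum: 0
Gen 5: crossing 4x3. Both 1&4? no. Sum: 0
Gen 6: crossing 1x3. Both 1&4? no. Sum: 0
Gen 7: crossing 3x1. Both 1&4? no. Sum: 0
Gen 8: crossing 3x4. Both 1&4? no. Sum: 0
Gen 9: crossing 2x1. Both 1&4? no. Sum: 0
Gen 10: crossing 4x3. Both 1&4? no. Sum: 0
Gen 11: crossing 1x2. Both 1&4? no. Sum: 0

Answer: 0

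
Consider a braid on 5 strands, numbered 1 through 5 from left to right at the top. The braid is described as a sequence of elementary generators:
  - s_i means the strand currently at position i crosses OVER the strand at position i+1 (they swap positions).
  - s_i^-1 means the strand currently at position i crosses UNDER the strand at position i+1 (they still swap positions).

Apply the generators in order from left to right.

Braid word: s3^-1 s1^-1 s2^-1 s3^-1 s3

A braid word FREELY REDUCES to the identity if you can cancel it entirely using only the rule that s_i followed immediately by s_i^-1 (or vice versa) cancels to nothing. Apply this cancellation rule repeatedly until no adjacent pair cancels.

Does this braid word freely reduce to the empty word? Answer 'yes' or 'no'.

Gen 1 (s3^-1): push. Stack: [s3^-1]
Gen 2 (s1^-1): push. Stack: [s3^-1 s1^-1]
Gen 3 (s2^-1): push. Stack: [s3^-1 s1^-1 s2^-1]
Gen 4 (s3^-1): push. Stack: [s3^-1 s1^-1 s2^-1 s3^-1]
Gen 5 (s3): cancels prior s3^-1. Stack: [s3^-1 s1^-1 s2^-1]
Reduced word: s3^-1 s1^-1 s2^-1

Answer: no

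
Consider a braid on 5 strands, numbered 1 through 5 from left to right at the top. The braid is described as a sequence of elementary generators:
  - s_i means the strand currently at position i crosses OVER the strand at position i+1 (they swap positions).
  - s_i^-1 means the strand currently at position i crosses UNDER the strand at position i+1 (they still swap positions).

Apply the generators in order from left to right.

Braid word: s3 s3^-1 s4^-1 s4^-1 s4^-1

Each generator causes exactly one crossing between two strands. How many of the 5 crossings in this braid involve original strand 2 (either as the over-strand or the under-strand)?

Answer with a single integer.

Gen 1: crossing 3x4. Involves strand 2? no. Count so far: 0
Gen 2: crossing 4x3. Involves strand 2? no. Count so far: 0
Gen 3: crossing 4x5. Involves strand 2? no. Count so far: 0
Gen 4: crossing 5x4. Involves strand 2? no. Count so far: 0
Gen 5: crossing 4x5. Involves strand 2? no. Count so far: 0

Answer: 0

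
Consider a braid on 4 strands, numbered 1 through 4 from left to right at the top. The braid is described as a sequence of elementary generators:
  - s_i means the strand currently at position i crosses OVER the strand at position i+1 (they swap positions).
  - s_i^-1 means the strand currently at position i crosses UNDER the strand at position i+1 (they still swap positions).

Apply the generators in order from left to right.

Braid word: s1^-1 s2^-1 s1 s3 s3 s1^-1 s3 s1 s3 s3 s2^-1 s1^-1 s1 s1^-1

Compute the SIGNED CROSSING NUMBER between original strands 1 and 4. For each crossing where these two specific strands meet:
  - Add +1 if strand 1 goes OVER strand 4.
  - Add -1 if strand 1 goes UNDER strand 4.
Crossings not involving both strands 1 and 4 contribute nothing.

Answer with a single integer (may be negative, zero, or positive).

Answer: 1

Derivation:
Gen 1: crossing 1x2. Both 1&4? no. Sum: 0
Gen 2: crossing 1x3. Both 1&4? no. Sum: 0
Gen 3: crossing 2x3. Both 1&4? no. Sum: 0
Gen 4: 1 over 4. Both 1&4? yes. Contrib: +1. Sum: 1
Gen 5: 4 over 1. Both 1&4? yes. Contrib: -1. Sum: 0
Gen 6: crossing 3x2. Both 1&4? no. Sum: 0
Gen 7: 1 over 4. Both 1&4? yes. Contrib: +1. Sum: 1
Gen 8: crossing 2x3. Both 1&4? no. Sum: 1
Gen 9: 4 over 1. Both 1&4? yes. Contrib: -1. Sum: 0
Gen 10: 1 over 4. Both 1&4? yes. Contrib: +1. Sum: 1
Gen 11: crossing 2x4. Both 1&4? no. Sum: 1
Gen 12: crossing 3x4. Both 1&4? no. Sum: 1
Gen 13: crossing 4x3. Both 1&4? no. Sum: 1
Gen 14: crossing 3x4. Both 1&4? no. Sum: 1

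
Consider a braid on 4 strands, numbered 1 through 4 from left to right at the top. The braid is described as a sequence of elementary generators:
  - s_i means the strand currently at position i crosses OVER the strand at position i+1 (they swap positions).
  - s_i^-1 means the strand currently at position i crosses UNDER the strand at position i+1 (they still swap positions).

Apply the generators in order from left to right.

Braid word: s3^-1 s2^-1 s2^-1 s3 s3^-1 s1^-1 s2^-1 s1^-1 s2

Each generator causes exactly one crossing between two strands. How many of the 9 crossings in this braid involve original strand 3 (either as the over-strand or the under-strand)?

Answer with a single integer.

Gen 1: crossing 3x4. Involves strand 3? yes. Count so far: 1
Gen 2: crossing 2x4. Involves strand 3? no. Count so far: 1
Gen 3: crossing 4x2. Involves strand 3? no. Count so far: 1
Gen 4: crossing 4x3. Involves strand 3? yes. Count so far: 2
Gen 5: crossing 3x4. Involves strand 3? yes. Count so far: 3
Gen 6: crossing 1x2. Involves strand 3? no. Count so far: 3
Gen 7: crossing 1x4. Involves strand 3? no. Count so far: 3
Gen 8: crossing 2x4. Involves strand 3? no. Count so far: 3
Gen 9: crossing 2x1. Involves strand 3? no. Count so far: 3

Answer: 3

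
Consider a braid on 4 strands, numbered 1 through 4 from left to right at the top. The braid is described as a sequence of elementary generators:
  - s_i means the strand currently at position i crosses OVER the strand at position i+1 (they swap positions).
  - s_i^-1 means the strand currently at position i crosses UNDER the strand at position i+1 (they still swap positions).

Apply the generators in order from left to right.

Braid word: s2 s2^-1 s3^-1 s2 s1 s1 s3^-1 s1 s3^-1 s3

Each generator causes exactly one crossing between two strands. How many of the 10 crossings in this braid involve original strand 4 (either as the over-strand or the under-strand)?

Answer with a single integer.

Answer: 5

Derivation:
Gen 1: crossing 2x3. Involves strand 4? no. Count so far: 0
Gen 2: crossing 3x2. Involves strand 4? no. Count so far: 0
Gen 3: crossing 3x4. Involves strand 4? yes. Count so far: 1
Gen 4: crossing 2x4. Involves strand 4? yes. Count so far: 2
Gen 5: crossing 1x4. Involves strand 4? yes. Count so far: 3
Gen 6: crossing 4x1. Involves strand 4? yes. Count so far: 4
Gen 7: crossing 2x3. Involves strand 4? no. Count so far: 4
Gen 8: crossing 1x4. Involves strand 4? yes. Count so far: 5
Gen 9: crossing 3x2. Involves strand 4? no. Count so far: 5
Gen 10: crossing 2x3. Involves strand 4? no. Count so far: 5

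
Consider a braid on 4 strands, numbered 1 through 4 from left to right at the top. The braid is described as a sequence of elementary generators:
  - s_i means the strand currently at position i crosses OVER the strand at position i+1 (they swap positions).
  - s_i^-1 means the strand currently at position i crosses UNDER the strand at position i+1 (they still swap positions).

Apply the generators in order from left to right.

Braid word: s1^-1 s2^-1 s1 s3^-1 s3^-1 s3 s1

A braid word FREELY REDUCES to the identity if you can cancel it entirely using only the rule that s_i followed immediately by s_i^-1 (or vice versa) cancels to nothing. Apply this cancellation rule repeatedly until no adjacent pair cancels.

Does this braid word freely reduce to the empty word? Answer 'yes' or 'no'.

Gen 1 (s1^-1): push. Stack: [s1^-1]
Gen 2 (s2^-1): push. Stack: [s1^-1 s2^-1]
Gen 3 (s1): push. Stack: [s1^-1 s2^-1 s1]
Gen 4 (s3^-1): push. Stack: [s1^-1 s2^-1 s1 s3^-1]
Gen 5 (s3^-1): push. Stack: [s1^-1 s2^-1 s1 s3^-1 s3^-1]
Gen 6 (s3): cancels prior s3^-1. Stack: [s1^-1 s2^-1 s1 s3^-1]
Gen 7 (s1): push. Stack: [s1^-1 s2^-1 s1 s3^-1 s1]
Reduced word: s1^-1 s2^-1 s1 s3^-1 s1

Answer: no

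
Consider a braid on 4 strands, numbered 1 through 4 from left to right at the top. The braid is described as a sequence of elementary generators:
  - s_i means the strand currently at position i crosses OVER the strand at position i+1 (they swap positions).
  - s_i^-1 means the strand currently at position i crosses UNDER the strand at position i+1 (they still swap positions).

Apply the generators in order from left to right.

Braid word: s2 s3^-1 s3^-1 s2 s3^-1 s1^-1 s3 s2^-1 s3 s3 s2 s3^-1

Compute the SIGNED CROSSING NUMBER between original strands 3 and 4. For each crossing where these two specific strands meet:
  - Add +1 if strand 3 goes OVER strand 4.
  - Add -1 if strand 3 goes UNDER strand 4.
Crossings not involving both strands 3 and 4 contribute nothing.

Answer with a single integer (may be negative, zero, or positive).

Gen 1: crossing 2x3. Both 3&4? no. Sum: 0
Gen 2: crossing 2x4. Both 3&4? no. Sum: 0
Gen 3: crossing 4x2. Both 3&4? no. Sum: 0
Gen 4: crossing 3x2. Both 3&4? no. Sum: 0
Gen 5: 3 under 4. Both 3&4? yes. Contrib: -1. Sum: -1
Gen 6: crossing 1x2. Both 3&4? no. Sum: -1
Gen 7: 4 over 3. Both 3&4? yes. Contrib: -1. Sum: -2
Gen 8: crossing 1x3. Both 3&4? no. Sum: -2
Gen 9: crossing 1x4. Both 3&4? no. Sum: -2
Gen 10: crossing 4x1. Both 3&4? no. Sum: -2
Gen 11: crossing 3x1. Both 3&4? no. Sum: -2
Gen 12: 3 under 4. Both 3&4? yes. Contrib: -1. Sum: -3

Answer: -3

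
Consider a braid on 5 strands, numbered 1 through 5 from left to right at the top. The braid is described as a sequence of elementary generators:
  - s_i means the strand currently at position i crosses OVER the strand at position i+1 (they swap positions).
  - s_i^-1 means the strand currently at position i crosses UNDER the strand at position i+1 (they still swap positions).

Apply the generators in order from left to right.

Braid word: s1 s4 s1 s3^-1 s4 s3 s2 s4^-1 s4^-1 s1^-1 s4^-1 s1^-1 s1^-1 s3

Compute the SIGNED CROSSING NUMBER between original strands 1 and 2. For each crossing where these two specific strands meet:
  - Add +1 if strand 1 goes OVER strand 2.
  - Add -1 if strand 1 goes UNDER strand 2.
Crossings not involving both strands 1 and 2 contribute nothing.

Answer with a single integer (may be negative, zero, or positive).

Gen 1: 1 over 2. Both 1&2? yes. Contrib: +1. Sum: 1
Gen 2: crossing 4x5. Both 1&2? no. Sum: 1
Gen 3: 2 over 1. Both 1&2? yes. Contrib: -1. Sum: 0
Gen 4: crossing 3x5. Both 1&2? no. Sum: 0
Gen 5: crossing 3x4. Both 1&2? no. Sum: 0
Gen 6: crossing 5x4. Both 1&2? no. Sum: 0
Gen 7: crossing 2x4. Both 1&2? no. Sum: 0
Gen 8: crossing 5x3. Both 1&2? no. Sum: 0
Gen 9: crossing 3x5. Both 1&2? no. Sum: 0
Gen 10: crossing 1x4. Both 1&2? no. Sum: 0
Gen 11: crossing 5x3. Both 1&2? no. Sum: 0
Gen 12: crossing 4x1. Both 1&2? no. Sum: 0
Gen 13: crossing 1x4. Both 1&2? no. Sum: 0
Gen 14: crossing 2x3. Both 1&2? no. Sum: 0

Answer: 0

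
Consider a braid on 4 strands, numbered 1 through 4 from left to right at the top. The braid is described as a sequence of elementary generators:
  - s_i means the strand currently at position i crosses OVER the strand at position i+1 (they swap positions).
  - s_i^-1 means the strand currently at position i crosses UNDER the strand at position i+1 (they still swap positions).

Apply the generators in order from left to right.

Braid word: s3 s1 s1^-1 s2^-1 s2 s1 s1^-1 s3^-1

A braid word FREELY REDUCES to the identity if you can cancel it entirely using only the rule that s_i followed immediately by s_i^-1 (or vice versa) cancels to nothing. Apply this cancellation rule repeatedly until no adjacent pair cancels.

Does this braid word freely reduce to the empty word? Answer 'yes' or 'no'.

Answer: yes

Derivation:
Gen 1 (s3): push. Stack: [s3]
Gen 2 (s1): push. Stack: [s3 s1]
Gen 3 (s1^-1): cancels prior s1. Stack: [s3]
Gen 4 (s2^-1): push. Stack: [s3 s2^-1]
Gen 5 (s2): cancels prior s2^-1. Stack: [s3]
Gen 6 (s1): push. Stack: [s3 s1]
Gen 7 (s1^-1): cancels prior s1. Stack: [s3]
Gen 8 (s3^-1): cancels prior s3. Stack: []
Reduced word: (empty)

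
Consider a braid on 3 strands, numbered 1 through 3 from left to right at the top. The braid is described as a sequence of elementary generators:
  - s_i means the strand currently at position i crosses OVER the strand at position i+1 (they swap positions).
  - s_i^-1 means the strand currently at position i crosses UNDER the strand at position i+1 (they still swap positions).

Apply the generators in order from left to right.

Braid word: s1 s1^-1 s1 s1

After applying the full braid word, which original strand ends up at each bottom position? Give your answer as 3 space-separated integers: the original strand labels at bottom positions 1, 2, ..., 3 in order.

Gen 1 (s1): strand 1 crosses over strand 2. Perm now: [2 1 3]
Gen 2 (s1^-1): strand 2 crosses under strand 1. Perm now: [1 2 3]
Gen 3 (s1): strand 1 crosses over strand 2. Perm now: [2 1 3]
Gen 4 (s1): strand 2 crosses over strand 1. Perm now: [1 2 3]

Answer: 1 2 3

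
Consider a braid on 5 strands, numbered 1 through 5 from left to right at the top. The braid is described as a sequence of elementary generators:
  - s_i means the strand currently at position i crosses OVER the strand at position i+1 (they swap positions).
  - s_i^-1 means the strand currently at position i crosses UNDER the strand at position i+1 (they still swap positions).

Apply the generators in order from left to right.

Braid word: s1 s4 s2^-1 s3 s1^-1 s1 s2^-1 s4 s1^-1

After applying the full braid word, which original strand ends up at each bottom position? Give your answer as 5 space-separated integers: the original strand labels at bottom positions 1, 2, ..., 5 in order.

Gen 1 (s1): strand 1 crosses over strand 2. Perm now: [2 1 3 4 5]
Gen 2 (s4): strand 4 crosses over strand 5. Perm now: [2 1 3 5 4]
Gen 3 (s2^-1): strand 1 crosses under strand 3. Perm now: [2 3 1 5 4]
Gen 4 (s3): strand 1 crosses over strand 5. Perm now: [2 3 5 1 4]
Gen 5 (s1^-1): strand 2 crosses under strand 3. Perm now: [3 2 5 1 4]
Gen 6 (s1): strand 3 crosses over strand 2. Perm now: [2 3 5 1 4]
Gen 7 (s2^-1): strand 3 crosses under strand 5. Perm now: [2 5 3 1 4]
Gen 8 (s4): strand 1 crosses over strand 4. Perm now: [2 5 3 4 1]
Gen 9 (s1^-1): strand 2 crosses under strand 5. Perm now: [5 2 3 4 1]

Answer: 5 2 3 4 1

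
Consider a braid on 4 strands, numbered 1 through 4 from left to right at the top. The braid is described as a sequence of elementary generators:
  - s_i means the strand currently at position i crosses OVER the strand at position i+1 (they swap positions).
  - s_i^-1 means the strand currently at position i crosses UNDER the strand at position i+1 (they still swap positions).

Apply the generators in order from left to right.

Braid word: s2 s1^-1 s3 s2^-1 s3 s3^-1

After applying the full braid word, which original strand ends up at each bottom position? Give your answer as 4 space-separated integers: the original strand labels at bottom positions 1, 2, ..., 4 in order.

Gen 1 (s2): strand 2 crosses over strand 3. Perm now: [1 3 2 4]
Gen 2 (s1^-1): strand 1 crosses under strand 3. Perm now: [3 1 2 4]
Gen 3 (s3): strand 2 crosses over strand 4. Perm now: [3 1 4 2]
Gen 4 (s2^-1): strand 1 crosses under strand 4. Perm now: [3 4 1 2]
Gen 5 (s3): strand 1 crosses over strand 2. Perm now: [3 4 2 1]
Gen 6 (s3^-1): strand 2 crosses under strand 1. Perm now: [3 4 1 2]

Answer: 3 4 1 2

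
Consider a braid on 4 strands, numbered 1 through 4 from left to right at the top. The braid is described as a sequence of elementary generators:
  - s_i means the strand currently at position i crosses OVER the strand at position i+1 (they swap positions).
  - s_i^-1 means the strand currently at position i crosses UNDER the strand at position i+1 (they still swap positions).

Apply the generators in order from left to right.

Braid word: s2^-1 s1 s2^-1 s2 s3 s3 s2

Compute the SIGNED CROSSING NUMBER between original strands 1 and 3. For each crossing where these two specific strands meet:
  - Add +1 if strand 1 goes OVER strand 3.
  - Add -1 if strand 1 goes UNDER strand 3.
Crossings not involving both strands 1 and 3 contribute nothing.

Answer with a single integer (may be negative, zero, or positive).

Answer: 1

Derivation:
Gen 1: crossing 2x3. Both 1&3? no. Sum: 0
Gen 2: 1 over 3. Both 1&3? yes. Contrib: +1. Sum: 1
Gen 3: crossing 1x2. Both 1&3? no. Sum: 1
Gen 4: crossing 2x1. Both 1&3? no. Sum: 1
Gen 5: crossing 2x4. Both 1&3? no. Sum: 1
Gen 6: crossing 4x2. Both 1&3? no. Sum: 1
Gen 7: crossing 1x2. Both 1&3? no. Sum: 1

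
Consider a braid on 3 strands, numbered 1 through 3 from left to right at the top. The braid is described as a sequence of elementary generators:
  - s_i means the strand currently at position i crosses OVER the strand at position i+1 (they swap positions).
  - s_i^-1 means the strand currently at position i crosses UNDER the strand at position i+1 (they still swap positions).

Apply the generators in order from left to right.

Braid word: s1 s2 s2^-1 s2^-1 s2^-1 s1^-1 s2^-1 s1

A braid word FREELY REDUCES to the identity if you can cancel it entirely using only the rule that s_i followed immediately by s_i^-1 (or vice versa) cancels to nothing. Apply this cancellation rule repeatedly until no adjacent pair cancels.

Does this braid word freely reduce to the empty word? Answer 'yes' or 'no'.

Gen 1 (s1): push. Stack: [s1]
Gen 2 (s2): push. Stack: [s1 s2]
Gen 3 (s2^-1): cancels prior s2. Stack: [s1]
Gen 4 (s2^-1): push. Stack: [s1 s2^-1]
Gen 5 (s2^-1): push. Stack: [s1 s2^-1 s2^-1]
Gen 6 (s1^-1): push. Stack: [s1 s2^-1 s2^-1 s1^-1]
Gen 7 (s2^-1): push. Stack: [s1 s2^-1 s2^-1 s1^-1 s2^-1]
Gen 8 (s1): push. Stack: [s1 s2^-1 s2^-1 s1^-1 s2^-1 s1]
Reduced word: s1 s2^-1 s2^-1 s1^-1 s2^-1 s1

Answer: no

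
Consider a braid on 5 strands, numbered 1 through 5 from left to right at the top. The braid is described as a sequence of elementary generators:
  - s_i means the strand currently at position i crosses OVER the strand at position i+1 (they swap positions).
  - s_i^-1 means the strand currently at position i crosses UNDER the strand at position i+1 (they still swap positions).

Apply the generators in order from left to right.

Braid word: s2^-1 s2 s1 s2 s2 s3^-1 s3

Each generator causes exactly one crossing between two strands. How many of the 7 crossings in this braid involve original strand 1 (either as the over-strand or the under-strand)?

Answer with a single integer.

Answer: 3

Derivation:
Gen 1: crossing 2x3. Involves strand 1? no. Count so far: 0
Gen 2: crossing 3x2. Involves strand 1? no. Count so far: 0
Gen 3: crossing 1x2. Involves strand 1? yes. Count so far: 1
Gen 4: crossing 1x3. Involves strand 1? yes. Count so far: 2
Gen 5: crossing 3x1. Involves strand 1? yes. Count so far: 3
Gen 6: crossing 3x4. Involves strand 1? no. Count so far: 3
Gen 7: crossing 4x3. Involves strand 1? no. Count so far: 3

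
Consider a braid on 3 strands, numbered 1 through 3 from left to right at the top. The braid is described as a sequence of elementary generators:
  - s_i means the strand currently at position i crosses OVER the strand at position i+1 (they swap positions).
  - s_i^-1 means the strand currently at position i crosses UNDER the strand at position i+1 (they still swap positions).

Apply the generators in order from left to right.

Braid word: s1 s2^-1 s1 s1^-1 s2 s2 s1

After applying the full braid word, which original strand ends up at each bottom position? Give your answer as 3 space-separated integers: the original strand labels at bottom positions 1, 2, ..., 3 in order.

Answer: 3 2 1

Derivation:
Gen 1 (s1): strand 1 crosses over strand 2. Perm now: [2 1 3]
Gen 2 (s2^-1): strand 1 crosses under strand 3. Perm now: [2 3 1]
Gen 3 (s1): strand 2 crosses over strand 3. Perm now: [3 2 1]
Gen 4 (s1^-1): strand 3 crosses under strand 2. Perm now: [2 3 1]
Gen 5 (s2): strand 3 crosses over strand 1. Perm now: [2 1 3]
Gen 6 (s2): strand 1 crosses over strand 3. Perm now: [2 3 1]
Gen 7 (s1): strand 2 crosses over strand 3. Perm now: [3 2 1]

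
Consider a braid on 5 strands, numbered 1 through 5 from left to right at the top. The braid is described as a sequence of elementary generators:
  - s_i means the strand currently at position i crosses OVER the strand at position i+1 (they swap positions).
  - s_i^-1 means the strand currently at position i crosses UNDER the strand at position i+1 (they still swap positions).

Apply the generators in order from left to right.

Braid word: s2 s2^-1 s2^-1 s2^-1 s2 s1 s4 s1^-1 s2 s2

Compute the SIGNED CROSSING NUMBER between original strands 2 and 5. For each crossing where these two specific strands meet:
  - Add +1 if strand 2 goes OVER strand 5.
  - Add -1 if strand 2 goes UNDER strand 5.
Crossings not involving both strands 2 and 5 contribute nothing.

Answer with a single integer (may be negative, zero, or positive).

Answer: 0

Derivation:
Gen 1: crossing 2x3. Both 2&5? no. Sum: 0
Gen 2: crossing 3x2. Both 2&5? no. Sum: 0
Gen 3: crossing 2x3. Both 2&5? no. Sum: 0
Gen 4: crossing 3x2. Both 2&5? no. Sum: 0
Gen 5: crossing 2x3. Both 2&5? no. Sum: 0
Gen 6: crossing 1x3. Both 2&5? no. Sum: 0
Gen 7: crossing 4x5. Both 2&5? no. Sum: 0
Gen 8: crossing 3x1. Both 2&5? no. Sum: 0
Gen 9: crossing 3x2. Both 2&5? no. Sum: 0
Gen 10: crossing 2x3. Both 2&5? no. Sum: 0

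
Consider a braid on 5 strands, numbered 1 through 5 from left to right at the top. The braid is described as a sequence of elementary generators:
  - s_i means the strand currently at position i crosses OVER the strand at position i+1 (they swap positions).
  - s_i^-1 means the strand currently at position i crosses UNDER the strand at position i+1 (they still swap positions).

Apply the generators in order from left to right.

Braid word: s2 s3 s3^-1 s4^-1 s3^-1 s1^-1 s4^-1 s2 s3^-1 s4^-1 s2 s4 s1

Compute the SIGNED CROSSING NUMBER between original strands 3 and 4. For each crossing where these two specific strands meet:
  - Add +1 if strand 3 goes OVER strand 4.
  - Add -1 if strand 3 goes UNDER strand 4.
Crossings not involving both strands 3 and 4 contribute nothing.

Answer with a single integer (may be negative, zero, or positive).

Gen 1: crossing 2x3. Both 3&4? no. Sum: 0
Gen 2: crossing 2x4. Both 3&4? no. Sum: 0
Gen 3: crossing 4x2. Both 3&4? no. Sum: 0
Gen 4: crossing 4x5. Both 3&4? no. Sum: 0
Gen 5: crossing 2x5. Both 3&4? no. Sum: 0
Gen 6: crossing 1x3. Both 3&4? no. Sum: 0
Gen 7: crossing 2x4. Both 3&4? no. Sum: 0
Gen 8: crossing 1x5. Both 3&4? no. Sum: 0
Gen 9: crossing 1x4. Both 3&4? no. Sum: 0
Gen 10: crossing 1x2. Both 3&4? no. Sum: 0
Gen 11: crossing 5x4. Both 3&4? no. Sum: 0
Gen 12: crossing 2x1. Both 3&4? no. Sum: 0
Gen 13: 3 over 4. Both 3&4? yes. Contrib: +1. Sum: 1

Answer: 1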